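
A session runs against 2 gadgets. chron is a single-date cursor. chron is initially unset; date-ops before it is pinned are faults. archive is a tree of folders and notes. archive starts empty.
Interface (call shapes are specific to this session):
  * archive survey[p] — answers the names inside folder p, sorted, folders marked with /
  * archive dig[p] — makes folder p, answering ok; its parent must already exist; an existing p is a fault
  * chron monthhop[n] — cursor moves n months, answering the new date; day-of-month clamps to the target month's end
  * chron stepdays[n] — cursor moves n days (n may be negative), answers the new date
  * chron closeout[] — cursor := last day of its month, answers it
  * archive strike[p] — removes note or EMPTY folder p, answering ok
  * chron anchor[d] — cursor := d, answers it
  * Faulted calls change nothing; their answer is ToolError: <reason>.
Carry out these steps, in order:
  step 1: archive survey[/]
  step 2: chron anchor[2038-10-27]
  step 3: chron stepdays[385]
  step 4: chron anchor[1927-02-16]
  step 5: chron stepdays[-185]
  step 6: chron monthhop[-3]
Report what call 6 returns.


Then archive survey(p=/), giving [].
Now I run chron anchor(d=2038-10-27), — result: 2038-10-27.
Using chron stepdays(n=385), → 2039-11-16.
Using chron anchor(d=1927-02-16), and get 1927-02-16.
Invoking chron stepdays(n=-185), → 1926-08-15.
Now I run chron monthhop(n=-3), giving 1926-05-15.

Answer: 1926-05-15


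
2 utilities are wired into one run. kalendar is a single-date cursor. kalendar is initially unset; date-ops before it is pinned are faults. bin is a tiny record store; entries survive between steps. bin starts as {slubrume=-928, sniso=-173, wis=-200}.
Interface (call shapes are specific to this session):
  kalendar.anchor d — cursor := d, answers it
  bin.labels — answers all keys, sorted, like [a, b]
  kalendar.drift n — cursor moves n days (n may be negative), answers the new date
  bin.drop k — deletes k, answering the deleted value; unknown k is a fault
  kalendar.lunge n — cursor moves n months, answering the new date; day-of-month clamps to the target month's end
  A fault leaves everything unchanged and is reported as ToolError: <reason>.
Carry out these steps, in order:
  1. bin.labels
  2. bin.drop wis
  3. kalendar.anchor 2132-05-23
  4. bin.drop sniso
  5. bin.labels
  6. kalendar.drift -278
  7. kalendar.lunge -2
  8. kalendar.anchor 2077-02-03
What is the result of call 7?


Calling bin.labels(), and observe [slubrume, sniso, wis].
I call bin.drop(k: wis), which returns -200.
Next I call kalendar.anchor(d: 2132-05-23), → 2132-05-23.
Using bin.drop(k: sniso), and see -173.
Next I call bin.labels, → [slubrume].
I try kalendar.drift(n: -278), and get 2131-08-19.
I call kalendar.lunge(n: -2): 2131-06-19.
Calling kalendar.anchor(d: 2077-02-03), and get 2077-02-03.

Answer: 2131-06-19


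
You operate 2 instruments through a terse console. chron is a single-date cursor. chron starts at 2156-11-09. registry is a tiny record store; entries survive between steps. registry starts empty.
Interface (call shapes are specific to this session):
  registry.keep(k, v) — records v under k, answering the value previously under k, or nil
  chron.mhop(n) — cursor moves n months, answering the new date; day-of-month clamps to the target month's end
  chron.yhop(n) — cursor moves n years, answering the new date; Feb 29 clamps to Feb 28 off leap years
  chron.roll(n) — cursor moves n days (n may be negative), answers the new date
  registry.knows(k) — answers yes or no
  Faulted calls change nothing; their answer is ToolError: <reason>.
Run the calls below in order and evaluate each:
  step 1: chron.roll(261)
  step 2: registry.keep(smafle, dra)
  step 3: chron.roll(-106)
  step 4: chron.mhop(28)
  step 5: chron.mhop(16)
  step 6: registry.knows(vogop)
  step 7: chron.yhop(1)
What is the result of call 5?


Answer: 2160-12-13

Derivation:
! 1. roll(n='261') ~> 2157-07-28
! 2. keep(k='smafle', v='dra') ~> nil
! 3. roll(n='-106') ~> 2157-04-13
! 4. mhop(n='28') ~> 2159-08-13
! 5. mhop(n='16') ~> 2160-12-13
! 6. knows(k='vogop') ~> no
! 7. yhop(n='1') ~> 2161-12-13


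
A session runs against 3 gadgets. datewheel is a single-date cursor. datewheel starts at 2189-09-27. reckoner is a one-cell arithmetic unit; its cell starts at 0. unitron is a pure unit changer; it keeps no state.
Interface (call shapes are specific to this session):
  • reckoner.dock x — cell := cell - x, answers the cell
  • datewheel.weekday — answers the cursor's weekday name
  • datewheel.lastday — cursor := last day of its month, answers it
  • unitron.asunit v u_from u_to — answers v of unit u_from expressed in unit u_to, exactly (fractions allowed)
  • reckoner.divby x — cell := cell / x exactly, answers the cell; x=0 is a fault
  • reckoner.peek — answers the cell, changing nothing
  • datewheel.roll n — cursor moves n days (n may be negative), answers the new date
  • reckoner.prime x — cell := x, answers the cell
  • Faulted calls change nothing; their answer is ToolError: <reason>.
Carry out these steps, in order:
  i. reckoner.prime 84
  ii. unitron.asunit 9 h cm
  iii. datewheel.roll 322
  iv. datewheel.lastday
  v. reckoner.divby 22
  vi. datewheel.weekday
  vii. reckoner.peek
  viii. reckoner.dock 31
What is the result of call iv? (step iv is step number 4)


Answer: 2190-08-31

Derivation:
Calling reckoner.prime(x='84'): 84.
I invoke unitron.asunit(v='9', u_from='h', u_to='cm'), which returns ToolError: incompatible units.
Invoking datewheel.roll(n='322'), giving 2190-08-15.
I invoke datewheel.lastday, and see 2190-08-31.
Now I run reckoner.divby(x='22'), giving 42/11.
Next I call datewheel.weekday(), and see Tuesday.
I use reckoner.peek(): 42/11.
Invoking reckoner.dock(x='31'), which returns -299/11.


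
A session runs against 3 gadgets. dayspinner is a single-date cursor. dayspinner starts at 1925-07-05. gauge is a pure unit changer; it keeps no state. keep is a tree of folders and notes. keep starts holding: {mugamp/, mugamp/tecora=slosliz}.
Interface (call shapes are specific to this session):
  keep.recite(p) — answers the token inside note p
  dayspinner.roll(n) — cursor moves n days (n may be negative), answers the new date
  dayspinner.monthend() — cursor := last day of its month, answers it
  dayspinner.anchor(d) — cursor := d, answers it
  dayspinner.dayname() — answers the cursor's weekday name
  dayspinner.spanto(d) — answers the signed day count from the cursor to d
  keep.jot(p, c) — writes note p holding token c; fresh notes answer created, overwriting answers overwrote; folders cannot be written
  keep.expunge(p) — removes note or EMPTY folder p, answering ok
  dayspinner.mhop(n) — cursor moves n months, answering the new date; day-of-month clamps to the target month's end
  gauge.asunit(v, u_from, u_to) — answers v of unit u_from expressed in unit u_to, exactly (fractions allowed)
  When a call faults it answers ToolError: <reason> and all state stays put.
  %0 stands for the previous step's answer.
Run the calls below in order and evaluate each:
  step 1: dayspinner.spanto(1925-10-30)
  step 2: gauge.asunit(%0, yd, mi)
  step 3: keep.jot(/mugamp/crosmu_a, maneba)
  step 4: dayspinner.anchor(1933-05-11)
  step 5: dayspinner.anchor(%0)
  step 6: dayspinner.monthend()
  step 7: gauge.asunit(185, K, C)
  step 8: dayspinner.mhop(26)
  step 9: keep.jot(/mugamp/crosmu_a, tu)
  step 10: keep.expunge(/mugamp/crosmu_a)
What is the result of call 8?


Answer: 1935-07-31

Derivation:
// 1. dayspinner.spanto(1925-10-30) == 117
// 2. gauge.asunit(%0, yd, mi) == 117/1760
// 3. keep.jot(/mugamp/crosmu_a, maneba) == created
// 4. dayspinner.anchor(1933-05-11) == 1933-05-11
// 5. dayspinner.anchor(%0) == 1933-05-11
// 6. dayspinner.monthend() == 1933-05-31
// 7. gauge.asunit(185, K, C) == -1763/20
// 8. dayspinner.mhop(26) == 1935-07-31
// 9. keep.jot(/mugamp/crosmu_a, tu) == overwrote
// 10. keep.expunge(/mugamp/crosmu_a) == ok


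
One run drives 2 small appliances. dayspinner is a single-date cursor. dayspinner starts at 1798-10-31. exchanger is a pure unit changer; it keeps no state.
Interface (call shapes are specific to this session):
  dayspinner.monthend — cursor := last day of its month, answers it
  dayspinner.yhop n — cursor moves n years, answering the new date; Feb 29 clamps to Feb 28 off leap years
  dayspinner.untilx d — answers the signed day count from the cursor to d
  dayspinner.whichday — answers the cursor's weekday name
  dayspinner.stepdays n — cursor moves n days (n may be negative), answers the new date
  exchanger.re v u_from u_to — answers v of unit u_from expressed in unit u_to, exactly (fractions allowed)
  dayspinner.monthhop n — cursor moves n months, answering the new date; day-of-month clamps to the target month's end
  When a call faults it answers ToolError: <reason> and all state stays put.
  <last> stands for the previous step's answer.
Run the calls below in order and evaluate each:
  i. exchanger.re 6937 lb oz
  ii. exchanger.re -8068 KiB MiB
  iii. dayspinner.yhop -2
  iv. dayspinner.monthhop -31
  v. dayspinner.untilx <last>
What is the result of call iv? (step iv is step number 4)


Answer: 1794-03-31

Derivation:
% 1. re(v='6937', u_from='lb', u_to='oz') => 110992
% 2. re(v='-8068', u_from='KiB', u_to='MiB') => -2017/256
% 3. yhop(n='-2') => 1796-10-31
% 4. monthhop(n='-31') => 1794-03-31
% 5. untilx(d='<last>') => 0


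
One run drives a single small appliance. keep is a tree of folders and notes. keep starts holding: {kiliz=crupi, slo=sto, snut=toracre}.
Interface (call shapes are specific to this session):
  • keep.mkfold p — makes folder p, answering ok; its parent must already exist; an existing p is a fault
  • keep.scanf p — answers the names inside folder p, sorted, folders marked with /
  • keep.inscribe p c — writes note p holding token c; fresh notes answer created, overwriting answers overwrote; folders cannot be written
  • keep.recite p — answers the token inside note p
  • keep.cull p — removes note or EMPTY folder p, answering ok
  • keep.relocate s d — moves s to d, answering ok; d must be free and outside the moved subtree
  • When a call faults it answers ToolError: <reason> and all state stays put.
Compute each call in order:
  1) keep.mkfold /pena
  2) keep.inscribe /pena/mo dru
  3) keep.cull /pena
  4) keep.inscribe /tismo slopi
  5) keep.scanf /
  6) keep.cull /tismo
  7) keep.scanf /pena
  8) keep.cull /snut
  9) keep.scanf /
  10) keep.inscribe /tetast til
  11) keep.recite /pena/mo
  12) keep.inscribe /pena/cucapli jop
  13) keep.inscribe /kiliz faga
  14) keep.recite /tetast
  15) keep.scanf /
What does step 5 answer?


Answer: [kiliz, pena/, slo, snut, tismo]

Derivation:
Step: mkfold[p: /pena]
Result: ok
Step: inscribe[p: /pena/mo; c: dru]
Result: created
Step: cull[p: /pena]
Result: ToolError: not empty
Step: inscribe[p: /tismo; c: slopi]
Result: created
Step: scanf[p: /]
Result: [kiliz, pena/, slo, snut, tismo]
Step: cull[p: /tismo]
Result: ok
Step: scanf[p: /pena]
Result: [mo]
Step: cull[p: /snut]
Result: ok
Step: scanf[p: /]
Result: [kiliz, pena/, slo]
Step: inscribe[p: /tetast; c: til]
Result: created
Step: recite[p: /pena/mo]
Result: dru
Step: inscribe[p: /pena/cucapli; c: jop]
Result: created
Step: inscribe[p: /kiliz; c: faga]
Result: overwrote
Step: recite[p: /tetast]
Result: til
Step: scanf[p: /]
Result: [kiliz, pena/, slo, tetast]


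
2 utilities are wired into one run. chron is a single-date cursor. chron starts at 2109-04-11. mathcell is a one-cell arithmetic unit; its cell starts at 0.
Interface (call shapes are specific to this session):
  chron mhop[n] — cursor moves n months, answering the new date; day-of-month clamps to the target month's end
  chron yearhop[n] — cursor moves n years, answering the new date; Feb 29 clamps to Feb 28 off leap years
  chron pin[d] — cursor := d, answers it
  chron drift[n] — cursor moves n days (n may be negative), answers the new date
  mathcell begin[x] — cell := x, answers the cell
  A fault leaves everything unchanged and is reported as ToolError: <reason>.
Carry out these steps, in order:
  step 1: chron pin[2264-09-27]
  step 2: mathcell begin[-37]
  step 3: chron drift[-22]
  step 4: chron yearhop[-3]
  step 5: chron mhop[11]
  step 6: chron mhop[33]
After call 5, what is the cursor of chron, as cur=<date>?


I run chron pin on 2264-09-27, and observe 2264-09-27.
I run mathcell begin on -37, — result: -37.
I use chron drift on -22, and see 2264-09-05.
I call chron yearhop on -3: 2261-09-05.
Now I run chron mhop on 11, giving 2262-08-05.
I run chron mhop on 33, giving 2265-05-05.

Answer: cur=2262-08-05


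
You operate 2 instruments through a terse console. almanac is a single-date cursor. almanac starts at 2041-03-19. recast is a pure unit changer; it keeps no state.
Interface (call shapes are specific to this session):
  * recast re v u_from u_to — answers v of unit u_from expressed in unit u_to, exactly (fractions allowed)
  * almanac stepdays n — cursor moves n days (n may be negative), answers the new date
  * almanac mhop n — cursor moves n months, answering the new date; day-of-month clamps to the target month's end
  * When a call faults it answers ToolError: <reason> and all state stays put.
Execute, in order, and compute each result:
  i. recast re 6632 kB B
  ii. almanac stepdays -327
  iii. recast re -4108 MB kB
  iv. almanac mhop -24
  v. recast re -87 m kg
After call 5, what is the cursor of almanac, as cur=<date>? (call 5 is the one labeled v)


Answer: cur=2038-04-26

Derivation:
Act: recast re[v=6632; u_from=kB; u_to=B]
Obs: 6632000
Act: almanac stepdays[n=-327]
Obs: 2040-04-26
Act: recast re[v=-4108; u_from=MB; u_to=kB]
Obs: -4108000
Act: almanac mhop[n=-24]
Obs: 2038-04-26
Act: recast re[v=-87; u_from=m; u_to=kg]
Obs: ToolError: incompatible units


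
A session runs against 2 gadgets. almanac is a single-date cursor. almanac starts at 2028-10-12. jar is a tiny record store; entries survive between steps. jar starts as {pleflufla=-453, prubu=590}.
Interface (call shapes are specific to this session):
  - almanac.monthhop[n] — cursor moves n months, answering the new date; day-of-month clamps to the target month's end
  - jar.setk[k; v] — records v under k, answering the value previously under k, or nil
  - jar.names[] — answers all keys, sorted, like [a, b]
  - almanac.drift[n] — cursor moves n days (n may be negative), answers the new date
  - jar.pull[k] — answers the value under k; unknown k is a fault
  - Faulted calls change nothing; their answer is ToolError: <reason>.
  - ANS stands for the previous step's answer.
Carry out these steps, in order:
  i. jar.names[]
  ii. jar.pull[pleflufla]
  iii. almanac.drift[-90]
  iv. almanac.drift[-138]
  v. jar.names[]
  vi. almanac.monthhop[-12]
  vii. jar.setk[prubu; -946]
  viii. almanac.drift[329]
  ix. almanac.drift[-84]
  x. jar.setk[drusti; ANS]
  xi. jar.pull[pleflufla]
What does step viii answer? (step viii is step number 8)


Answer: 2028-01-22

Derivation:
% names
:: [pleflufla, prubu]
% pull k=pleflufla
:: -453
% drift n=-90
:: 2028-07-14
% drift n=-138
:: 2028-02-27
% names
:: [pleflufla, prubu]
% monthhop n=-12
:: 2027-02-27
% setk k=prubu v=-946
:: 590
% drift n=329
:: 2028-01-22
% drift n=-84
:: 2027-10-30
% setk k=drusti v=ANS
:: nil
% pull k=pleflufla
:: -453


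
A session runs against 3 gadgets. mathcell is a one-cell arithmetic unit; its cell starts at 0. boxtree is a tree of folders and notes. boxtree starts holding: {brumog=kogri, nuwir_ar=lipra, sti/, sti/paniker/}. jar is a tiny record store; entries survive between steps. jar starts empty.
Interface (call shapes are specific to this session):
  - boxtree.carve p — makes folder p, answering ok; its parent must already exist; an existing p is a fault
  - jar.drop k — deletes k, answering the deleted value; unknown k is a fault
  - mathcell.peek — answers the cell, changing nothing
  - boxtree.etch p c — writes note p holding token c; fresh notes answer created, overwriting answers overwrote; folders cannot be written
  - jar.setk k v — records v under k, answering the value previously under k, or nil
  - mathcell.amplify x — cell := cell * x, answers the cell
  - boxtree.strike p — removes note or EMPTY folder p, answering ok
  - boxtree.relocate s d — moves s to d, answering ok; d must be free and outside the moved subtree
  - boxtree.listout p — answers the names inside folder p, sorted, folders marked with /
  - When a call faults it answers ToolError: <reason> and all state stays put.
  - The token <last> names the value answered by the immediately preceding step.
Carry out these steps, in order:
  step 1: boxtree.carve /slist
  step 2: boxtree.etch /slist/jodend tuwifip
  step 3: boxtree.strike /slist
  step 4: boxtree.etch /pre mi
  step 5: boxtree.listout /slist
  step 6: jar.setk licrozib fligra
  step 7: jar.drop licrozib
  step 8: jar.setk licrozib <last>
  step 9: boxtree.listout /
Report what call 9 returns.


==> carve(p→/slist)
<== ok
==> etch(p→/slist/jodend, c→tuwifip)
<== created
==> strike(p→/slist)
<== ToolError: not empty
==> etch(p→/pre, c→mi)
<== created
==> listout(p→/slist)
<== [jodend]
==> setk(k→licrozib, v→fligra)
<== nil
==> drop(k→licrozib)
<== fligra
==> setk(k→licrozib, v→<last>)
<== nil
==> listout(p→/)
<== [brumog, nuwir_ar, pre, slist/, sti/]

Answer: [brumog, nuwir_ar, pre, slist/, sti/]


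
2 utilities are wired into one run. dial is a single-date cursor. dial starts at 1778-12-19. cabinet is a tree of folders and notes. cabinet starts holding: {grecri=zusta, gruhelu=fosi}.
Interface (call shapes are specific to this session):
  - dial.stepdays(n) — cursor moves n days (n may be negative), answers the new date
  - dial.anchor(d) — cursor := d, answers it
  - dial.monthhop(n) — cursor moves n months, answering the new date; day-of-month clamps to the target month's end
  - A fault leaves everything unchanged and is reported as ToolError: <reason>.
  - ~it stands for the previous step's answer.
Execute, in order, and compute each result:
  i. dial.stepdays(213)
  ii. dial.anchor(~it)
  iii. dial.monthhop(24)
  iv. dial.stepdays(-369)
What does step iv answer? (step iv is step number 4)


Answer: 1780-07-16

Derivation:
Next I call dial.stepdays on 213, → 1779-07-20.
Then dial.anchor on ~it, and get 1779-07-20.
I call dial.monthhop on 24, and get 1781-07-20.
Calling dial.stepdays on -369, giving 1780-07-16.


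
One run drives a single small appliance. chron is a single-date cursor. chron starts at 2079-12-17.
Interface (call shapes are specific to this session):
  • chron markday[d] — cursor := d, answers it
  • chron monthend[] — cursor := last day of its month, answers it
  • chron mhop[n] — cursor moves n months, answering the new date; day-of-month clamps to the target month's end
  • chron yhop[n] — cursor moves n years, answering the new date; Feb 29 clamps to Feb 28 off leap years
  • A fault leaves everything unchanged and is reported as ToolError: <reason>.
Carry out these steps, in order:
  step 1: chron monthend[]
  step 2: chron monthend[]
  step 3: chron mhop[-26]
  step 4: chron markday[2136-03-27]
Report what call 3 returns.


Answer: 2077-10-31

Derivation:
% chron monthend
  2079-12-31
% chron monthend
  2079-12-31
% chron mhop n→-26
  2077-10-31
% chron markday d→2136-03-27
  2136-03-27


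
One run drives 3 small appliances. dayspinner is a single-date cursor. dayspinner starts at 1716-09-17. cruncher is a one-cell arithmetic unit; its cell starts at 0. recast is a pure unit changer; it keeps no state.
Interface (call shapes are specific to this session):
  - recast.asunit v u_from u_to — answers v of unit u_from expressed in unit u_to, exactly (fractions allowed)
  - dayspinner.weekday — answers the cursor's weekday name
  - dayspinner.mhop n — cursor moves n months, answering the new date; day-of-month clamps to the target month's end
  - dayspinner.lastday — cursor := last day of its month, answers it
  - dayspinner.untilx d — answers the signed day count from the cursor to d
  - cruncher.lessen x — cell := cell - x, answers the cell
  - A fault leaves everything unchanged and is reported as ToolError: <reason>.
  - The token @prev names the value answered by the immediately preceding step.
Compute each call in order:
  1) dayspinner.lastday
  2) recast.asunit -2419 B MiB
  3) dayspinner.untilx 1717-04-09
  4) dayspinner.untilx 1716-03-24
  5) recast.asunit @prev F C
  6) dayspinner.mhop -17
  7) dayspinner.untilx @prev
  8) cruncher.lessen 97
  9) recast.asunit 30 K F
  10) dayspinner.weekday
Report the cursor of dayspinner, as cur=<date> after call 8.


I run dayspinner.lastday: 1716-09-30.
Then recast.asunit with v='-2419', u_from='B', u_to='MiB': -2419/1048576.
I call dayspinner.untilx with d='1717-04-09': 191.
I run dayspinner.untilx with d='1716-03-24', — result: -190.
Calling recast.asunit with v='@prev', u_from='F', u_to='C', → -370/3.
I try dayspinner.mhop with n='-17', → 1715-04-30.
I try dayspinner.untilx with d='@prev', giving 0.
Then cruncher.lessen with x='97': -97.
I call recast.asunit with v='30', u_from='K', u_to='F', and see -40567/100.
I invoke dayspinner.weekday, and get Tuesday.

Answer: cur=1715-04-30


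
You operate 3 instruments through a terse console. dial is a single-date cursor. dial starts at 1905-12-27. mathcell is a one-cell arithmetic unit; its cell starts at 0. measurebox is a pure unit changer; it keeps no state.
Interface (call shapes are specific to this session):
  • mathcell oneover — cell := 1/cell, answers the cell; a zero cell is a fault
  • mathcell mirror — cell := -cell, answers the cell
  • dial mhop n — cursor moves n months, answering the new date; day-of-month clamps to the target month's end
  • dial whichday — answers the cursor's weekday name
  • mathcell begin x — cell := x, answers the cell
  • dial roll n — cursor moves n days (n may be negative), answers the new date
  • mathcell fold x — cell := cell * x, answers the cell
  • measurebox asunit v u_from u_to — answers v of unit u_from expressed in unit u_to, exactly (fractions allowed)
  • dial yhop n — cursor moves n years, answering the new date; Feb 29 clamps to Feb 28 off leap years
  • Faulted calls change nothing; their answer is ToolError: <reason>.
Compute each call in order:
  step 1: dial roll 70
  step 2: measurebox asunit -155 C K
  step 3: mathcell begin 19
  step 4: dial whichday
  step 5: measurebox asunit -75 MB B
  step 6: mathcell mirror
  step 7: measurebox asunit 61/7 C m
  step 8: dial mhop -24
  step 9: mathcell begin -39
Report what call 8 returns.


==> dial roll(n→70)
<== 1906-03-07
==> measurebox asunit(v→-155, u_from→C, u_to→K)
<== 2363/20
==> mathcell begin(x→19)
<== 19
==> dial whichday()
<== Wednesday
==> measurebox asunit(v→-75, u_from→MB, u_to→B)
<== -75000000
==> mathcell mirror()
<== -19
==> measurebox asunit(v→61/7, u_from→C, u_to→m)
<== ToolError: incompatible units
==> dial mhop(n→-24)
<== 1904-03-07
==> mathcell begin(x→-39)
<== -39

Answer: 1904-03-07


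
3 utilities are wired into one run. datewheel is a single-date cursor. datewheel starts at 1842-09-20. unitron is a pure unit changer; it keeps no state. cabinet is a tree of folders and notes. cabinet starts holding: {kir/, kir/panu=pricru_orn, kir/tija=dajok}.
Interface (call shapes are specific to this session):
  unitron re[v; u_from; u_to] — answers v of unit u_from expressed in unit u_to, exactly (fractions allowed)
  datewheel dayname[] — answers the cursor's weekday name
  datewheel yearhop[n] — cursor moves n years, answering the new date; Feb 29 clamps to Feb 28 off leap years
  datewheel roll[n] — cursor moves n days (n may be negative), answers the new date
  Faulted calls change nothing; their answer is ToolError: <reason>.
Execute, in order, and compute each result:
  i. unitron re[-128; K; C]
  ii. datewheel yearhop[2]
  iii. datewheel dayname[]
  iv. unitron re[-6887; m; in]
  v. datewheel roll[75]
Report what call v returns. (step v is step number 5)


Now I run unitron re using v='-128', u_from='K', u_to='C', and get -8023/20.
I run datewheel yearhop using n='2', yielding 1844-09-20.
Now I run datewheel dayname(), and observe Friday.
Invoking unitron re using v='-6887', u_from='m', u_to='in': -34435000/127.
I try datewheel roll using n='75', and see 1844-12-04.

Answer: 1844-12-04


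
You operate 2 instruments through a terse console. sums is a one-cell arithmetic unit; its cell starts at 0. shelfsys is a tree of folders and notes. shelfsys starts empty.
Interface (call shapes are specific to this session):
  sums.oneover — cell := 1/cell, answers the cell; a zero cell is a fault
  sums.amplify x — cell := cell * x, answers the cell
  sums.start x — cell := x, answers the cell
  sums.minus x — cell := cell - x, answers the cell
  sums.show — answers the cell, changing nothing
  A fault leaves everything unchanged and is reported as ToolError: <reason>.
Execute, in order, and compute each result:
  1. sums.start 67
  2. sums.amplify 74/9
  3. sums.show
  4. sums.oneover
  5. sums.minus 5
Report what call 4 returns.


~$ start x=67
  67
~$ amplify x=74/9
  4958/9
~$ show
  4958/9
~$ oneover
  9/4958
~$ minus x=5
  -24781/4958

Answer: 9/4958


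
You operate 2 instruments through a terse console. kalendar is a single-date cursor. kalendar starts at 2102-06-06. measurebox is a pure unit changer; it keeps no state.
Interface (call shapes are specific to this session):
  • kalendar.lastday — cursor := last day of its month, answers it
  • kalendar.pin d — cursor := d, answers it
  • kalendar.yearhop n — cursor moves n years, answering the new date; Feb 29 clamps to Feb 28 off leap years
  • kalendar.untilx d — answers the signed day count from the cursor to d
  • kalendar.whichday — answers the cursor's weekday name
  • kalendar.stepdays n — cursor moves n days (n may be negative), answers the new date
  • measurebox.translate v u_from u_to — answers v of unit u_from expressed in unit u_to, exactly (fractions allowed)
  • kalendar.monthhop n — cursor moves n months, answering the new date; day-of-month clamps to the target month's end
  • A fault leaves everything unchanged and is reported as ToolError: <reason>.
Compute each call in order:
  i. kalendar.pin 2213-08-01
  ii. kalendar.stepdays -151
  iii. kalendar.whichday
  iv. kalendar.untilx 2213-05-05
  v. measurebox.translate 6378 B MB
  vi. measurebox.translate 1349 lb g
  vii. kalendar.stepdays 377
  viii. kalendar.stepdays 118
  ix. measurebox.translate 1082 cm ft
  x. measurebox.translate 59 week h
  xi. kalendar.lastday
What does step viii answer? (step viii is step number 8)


Answer: 2214-07-11

Derivation:
Using kalendar.pin with d: 2213-08-01, and get 2213-08-01.
Next I call kalendar.stepdays with n: -151, and see 2213-03-03.
Next I call kalendar.whichday(), → Wednesday.
I invoke kalendar.untilx with d: 2213-05-05, which returns 63.
Invoking measurebox.translate with v: 6378, u_from: B, u_to: MB, which returns 3189/500000.
Calling measurebox.translate with v: 1349, u_from: lb, u_to: g, and get 61189610713/100000.
Then kalendar.stepdays with n: 377, and observe 2214-03-15.
Invoking kalendar.stepdays with n: 118, and observe 2214-07-11.
I try measurebox.translate with v: 1082, u_from: cm, u_to: ft: 13525/381.
Calling measurebox.translate with v: 59, u_from: week, u_to: h, — result: 9912.
Now I run kalendar.lastday(), yielding 2214-07-31.


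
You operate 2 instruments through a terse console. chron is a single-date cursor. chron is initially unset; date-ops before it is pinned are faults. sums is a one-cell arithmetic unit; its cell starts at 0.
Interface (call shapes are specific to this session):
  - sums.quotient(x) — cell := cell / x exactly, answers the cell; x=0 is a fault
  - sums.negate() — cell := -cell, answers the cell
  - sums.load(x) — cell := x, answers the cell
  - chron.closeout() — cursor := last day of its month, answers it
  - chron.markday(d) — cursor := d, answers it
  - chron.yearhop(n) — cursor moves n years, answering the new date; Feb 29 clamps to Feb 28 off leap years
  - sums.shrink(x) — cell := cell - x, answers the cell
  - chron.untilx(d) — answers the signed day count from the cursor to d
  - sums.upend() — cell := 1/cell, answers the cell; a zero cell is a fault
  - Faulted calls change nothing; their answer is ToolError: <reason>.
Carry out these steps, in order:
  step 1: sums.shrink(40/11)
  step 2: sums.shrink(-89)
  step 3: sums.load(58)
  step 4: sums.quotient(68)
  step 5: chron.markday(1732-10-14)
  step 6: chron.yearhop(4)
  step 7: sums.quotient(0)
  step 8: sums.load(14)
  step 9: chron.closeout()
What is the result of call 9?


→ shrink(x→40/11)
← -40/11
→ shrink(x→-89)
← 939/11
→ load(x→58)
← 58
→ quotient(x→68)
← 29/34
→ markday(d→1732-10-14)
← 1732-10-14
→ yearhop(n→4)
← 1736-10-14
→ quotient(x→0)
← ToolError: division by zero
→ load(x→14)
← 14
→ closeout()
← 1736-10-31

Answer: 1736-10-31


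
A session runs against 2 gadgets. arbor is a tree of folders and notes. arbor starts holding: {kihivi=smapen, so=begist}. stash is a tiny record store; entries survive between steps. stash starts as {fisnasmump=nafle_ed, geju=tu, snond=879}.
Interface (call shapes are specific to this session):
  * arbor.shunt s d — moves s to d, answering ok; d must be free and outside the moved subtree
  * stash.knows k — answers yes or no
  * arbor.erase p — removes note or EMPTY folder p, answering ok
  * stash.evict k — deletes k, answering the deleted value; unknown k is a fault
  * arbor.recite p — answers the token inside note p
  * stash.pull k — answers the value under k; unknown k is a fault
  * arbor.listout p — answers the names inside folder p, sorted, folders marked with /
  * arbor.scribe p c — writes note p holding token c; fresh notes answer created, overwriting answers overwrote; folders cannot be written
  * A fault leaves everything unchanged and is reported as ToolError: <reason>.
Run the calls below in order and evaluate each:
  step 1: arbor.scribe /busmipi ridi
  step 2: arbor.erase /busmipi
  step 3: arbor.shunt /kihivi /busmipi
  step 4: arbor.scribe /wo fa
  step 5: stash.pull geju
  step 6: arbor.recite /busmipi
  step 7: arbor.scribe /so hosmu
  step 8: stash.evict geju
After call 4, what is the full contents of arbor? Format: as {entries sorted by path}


·→ arbor.scribe(p=/busmipi, c=ridi)
·← created
·→ arbor.erase(p=/busmipi)
·← ok
·→ arbor.shunt(s=/kihivi, d=/busmipi)
·← ok
·→ arbor.scribe(p=/wo, c=fa)
·← created
·→ stash.pull(k=geju)
·← tu
·→ arbor.recite(p=/busmipi)
·← smapen
·→ arbor.scribe(p=/so, c=hosmu)
·← overwrote
·→ stash.evict(k=geju)
·← tu

Answer: {busmipi=smapen, so=begist, wo=fa}


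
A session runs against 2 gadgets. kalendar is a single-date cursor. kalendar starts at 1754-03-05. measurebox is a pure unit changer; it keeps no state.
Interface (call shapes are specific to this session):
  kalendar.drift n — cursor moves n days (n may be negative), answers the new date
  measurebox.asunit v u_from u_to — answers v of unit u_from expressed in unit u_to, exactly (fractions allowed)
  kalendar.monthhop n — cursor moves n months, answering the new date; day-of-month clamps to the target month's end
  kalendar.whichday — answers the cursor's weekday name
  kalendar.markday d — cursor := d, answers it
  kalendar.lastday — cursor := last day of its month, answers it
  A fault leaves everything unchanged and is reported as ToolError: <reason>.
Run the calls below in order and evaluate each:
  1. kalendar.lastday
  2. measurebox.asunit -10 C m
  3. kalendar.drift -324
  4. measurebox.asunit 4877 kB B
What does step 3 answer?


Answer: 1753-05-11

Derivation:
~$ kalendar.lastday
= 1754-03-31
~$ measurebox.asunit v→-10 u_from→C u_to→m
= ToolError: incompatible units
~$ kalendar.drift n→-324
= 1753-05-11
~$ measurebox.asunit v→4877 u_from→kB u_to→B
= 4877000


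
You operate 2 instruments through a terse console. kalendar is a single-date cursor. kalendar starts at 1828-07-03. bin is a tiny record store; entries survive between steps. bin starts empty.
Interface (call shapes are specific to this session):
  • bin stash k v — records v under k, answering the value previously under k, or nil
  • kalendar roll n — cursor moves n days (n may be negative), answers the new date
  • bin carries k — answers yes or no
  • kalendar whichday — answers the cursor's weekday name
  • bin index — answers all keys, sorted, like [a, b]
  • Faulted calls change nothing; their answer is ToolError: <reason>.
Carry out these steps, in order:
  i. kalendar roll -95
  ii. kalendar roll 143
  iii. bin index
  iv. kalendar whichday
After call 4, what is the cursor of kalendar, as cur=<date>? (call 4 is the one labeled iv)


Answer: cur=1828-08-20

Derivation:
>>> kalendar roll n→-95
  1828-03-30
>>> kalendar roll n→143
  1828-08-20
>>> bin index
  []
>>> kalendar whichday
  Wednesday


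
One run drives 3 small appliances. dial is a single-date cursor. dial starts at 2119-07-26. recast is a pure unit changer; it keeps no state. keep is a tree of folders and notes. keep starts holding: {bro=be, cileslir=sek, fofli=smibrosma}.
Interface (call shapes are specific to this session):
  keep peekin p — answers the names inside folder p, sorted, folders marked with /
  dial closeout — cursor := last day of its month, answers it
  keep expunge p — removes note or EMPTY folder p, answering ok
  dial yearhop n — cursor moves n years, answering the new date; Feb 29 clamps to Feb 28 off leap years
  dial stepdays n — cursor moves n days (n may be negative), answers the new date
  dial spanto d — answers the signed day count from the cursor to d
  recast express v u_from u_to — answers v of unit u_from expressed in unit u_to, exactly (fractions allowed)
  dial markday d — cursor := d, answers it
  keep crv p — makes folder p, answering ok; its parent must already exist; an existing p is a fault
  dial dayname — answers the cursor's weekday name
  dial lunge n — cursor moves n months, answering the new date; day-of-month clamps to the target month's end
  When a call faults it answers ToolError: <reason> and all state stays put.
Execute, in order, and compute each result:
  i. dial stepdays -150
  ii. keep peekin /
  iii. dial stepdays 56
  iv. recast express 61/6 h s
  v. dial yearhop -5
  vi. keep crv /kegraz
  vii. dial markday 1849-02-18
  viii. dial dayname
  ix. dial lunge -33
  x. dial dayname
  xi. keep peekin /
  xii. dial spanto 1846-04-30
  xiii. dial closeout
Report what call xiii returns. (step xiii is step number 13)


Answer: 1846-05-31

Derivation:
Calling dial stepdays with -150, giving 2119-02-26.
Invoking keep peekin with /, and observe [bro, cileslir, fofli].
Now I run dial stepdays with 56, — result: 2119-04-23.
I try recast express with 61/6, h, s, yielding 36600.
I run dial yearhop with -5, — result: 2114-04-23.
I try keep crv with /kegraz, which returns ok.
Invoking dial markday with 1849-02-18, which returns 1849-02-18.
Calling dial dayname(), giving Sunday.
Invoking dial lunge with -33, and get 1846-05-18.
I call dial dayname, → Monday.
Invoking keep peekin with /, and observe [bro, cileslir, fofli, kegraz/].
Invoking dial spanto with 1846-04-30, giving -18.
Next I call dial closeout(), giving 1846-05-31.


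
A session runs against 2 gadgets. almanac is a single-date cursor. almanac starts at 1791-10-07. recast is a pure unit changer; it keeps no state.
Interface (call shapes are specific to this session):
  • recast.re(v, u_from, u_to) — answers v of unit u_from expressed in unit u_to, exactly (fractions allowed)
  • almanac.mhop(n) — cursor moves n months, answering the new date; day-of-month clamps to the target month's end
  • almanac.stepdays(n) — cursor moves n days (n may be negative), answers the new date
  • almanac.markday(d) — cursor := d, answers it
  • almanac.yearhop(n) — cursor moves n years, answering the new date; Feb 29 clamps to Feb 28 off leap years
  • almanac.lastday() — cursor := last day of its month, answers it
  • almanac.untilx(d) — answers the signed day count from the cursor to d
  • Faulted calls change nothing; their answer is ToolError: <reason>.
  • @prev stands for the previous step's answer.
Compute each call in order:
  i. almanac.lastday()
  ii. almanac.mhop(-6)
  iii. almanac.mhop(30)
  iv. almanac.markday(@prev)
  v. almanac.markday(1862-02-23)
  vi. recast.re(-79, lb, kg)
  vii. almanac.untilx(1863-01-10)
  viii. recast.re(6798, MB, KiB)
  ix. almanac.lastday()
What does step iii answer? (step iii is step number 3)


CALL almanac.lastday[]
RET  1791-10-31
CALL almanac.mhop[n→-6]
RET  1791-04-30
CALL almanac.mhop[n→30]
RET  1793-10-30
CALL almanac.markday[d→@prev]
RET  1793-10-30
CALL almanac.markday[d→1862-02-23]
RET  1862-02-23
CALL recast.re[v→-79; u_from→lb; u_to→kg]
RET  -3583379723/100000000
CALL almanac.untilx[d→1863-01-10]
RET  321
CALL recast.re[v→6798; u_from→MB; u_to→KiB]
RET  53109375/8
CALL almanac.lastday[]
RET  1862-02-28

Answer: 1793-10-30


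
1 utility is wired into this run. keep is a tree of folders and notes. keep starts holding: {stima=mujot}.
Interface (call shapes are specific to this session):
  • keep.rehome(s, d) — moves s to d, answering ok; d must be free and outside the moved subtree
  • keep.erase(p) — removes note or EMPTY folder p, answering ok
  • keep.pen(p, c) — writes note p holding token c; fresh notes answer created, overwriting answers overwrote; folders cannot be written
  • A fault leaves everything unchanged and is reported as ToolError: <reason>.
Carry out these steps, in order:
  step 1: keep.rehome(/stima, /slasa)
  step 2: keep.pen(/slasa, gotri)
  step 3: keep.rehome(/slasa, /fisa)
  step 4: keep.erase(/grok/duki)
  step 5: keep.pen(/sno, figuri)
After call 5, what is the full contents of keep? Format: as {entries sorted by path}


Answer: {fisa=gotri, sno=figuri}

Derivation:
-- 1. keep.rehome(/stima, /slasa) => ok
-- 2. keep.pen(/slasa, gotri) => overwrote
-- 3. keep.rehome(/slasa, /fisa) => ok
-- 4. keep.erase(/grok/duki) => ToolError: not found
-- 5. keep.pen(/sno, figuri) => created


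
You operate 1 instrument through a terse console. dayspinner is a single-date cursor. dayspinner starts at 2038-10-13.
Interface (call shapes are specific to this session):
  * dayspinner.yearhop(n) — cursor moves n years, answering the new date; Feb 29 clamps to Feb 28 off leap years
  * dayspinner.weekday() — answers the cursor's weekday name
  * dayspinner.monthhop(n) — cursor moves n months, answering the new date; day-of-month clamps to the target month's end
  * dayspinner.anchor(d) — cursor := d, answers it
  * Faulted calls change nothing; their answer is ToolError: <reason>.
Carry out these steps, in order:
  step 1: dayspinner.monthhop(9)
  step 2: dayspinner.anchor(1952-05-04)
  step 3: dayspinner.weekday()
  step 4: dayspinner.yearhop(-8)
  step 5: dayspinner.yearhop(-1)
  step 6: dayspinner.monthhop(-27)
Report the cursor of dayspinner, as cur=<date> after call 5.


Act: dayspinner.monthhop[9]
Obs: 2039-07-13
Act: dayspinner.anchor[1952-05-04]
Obs: 1952-05-04
Act: dayspinner.weekday[]
Obs: Sunday
Act: dayspinner.yearhop[-8]
Obs: 1944-05-04
Act: dayspinner.yearhop[-1]
Obs: 1943-05-04
Act: dayspinner.monthhop[-27]
Obs: 1941-02-04

Answer: cur=1943-05-04


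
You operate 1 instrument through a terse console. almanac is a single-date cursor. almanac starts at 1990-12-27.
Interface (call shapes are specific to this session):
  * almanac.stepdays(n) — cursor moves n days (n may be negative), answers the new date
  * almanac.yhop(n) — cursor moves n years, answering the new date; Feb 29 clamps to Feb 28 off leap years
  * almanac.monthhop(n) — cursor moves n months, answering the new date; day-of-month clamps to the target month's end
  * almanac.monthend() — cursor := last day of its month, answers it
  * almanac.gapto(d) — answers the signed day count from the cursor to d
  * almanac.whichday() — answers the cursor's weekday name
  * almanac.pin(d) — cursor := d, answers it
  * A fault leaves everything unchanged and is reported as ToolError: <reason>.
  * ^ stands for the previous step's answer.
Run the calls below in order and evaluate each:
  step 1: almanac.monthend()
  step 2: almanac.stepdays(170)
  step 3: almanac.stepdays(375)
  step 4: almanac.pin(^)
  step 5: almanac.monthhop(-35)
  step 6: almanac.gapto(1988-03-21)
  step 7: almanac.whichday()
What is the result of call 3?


Answer: 1992-06-28

Derivation:
Step: almanac.monthend[]
Result: 1990-12-31
Step: almanac.stepdays[n='170']
Result: 1991-06-19
Step: almanac.stepdays[n='375']
Result: 1992-06-28
Step: almanac.pin[d='^']
Result: 1992-06-28
Step: almanac.monthhop[n='-35']
Result: 1989-07-28
Step: almanac.gapto[d='1988-03-21']
Result: -494
Step: almanac.whichday[]
Result: Friday
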